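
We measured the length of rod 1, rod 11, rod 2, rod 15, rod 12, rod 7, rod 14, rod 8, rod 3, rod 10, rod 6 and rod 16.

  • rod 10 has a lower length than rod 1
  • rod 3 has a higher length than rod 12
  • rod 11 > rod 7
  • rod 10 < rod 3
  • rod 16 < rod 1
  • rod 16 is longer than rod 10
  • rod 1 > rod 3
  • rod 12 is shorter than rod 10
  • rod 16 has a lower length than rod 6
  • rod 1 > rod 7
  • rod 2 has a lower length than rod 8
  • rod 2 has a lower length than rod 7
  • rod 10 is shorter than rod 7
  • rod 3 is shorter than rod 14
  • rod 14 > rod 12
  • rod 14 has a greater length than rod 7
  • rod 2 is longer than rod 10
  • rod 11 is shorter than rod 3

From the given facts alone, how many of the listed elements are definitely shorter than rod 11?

4

From rod 11 the given relations immediately reach rod 7.
From those, rod 10, rod 2 — 3 in total.
From those, rod 12 — 4 in total.
No other element is forced below rod 11 by the given relations, so the count is 4.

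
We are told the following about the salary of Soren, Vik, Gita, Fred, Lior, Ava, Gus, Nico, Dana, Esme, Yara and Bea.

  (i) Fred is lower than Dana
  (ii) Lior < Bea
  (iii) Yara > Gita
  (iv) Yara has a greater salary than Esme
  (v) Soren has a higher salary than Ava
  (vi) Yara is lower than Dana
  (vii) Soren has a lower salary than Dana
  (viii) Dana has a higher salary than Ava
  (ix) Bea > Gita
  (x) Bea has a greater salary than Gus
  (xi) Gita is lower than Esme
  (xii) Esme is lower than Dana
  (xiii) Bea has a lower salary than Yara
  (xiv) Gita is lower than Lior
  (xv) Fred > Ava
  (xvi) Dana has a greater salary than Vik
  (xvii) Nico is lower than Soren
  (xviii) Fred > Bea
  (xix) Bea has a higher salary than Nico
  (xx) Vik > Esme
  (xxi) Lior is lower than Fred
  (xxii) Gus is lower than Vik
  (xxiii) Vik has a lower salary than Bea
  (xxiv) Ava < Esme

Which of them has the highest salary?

Dana

Chaining downward from Dana: directly below it, Ava, Esme, Vik, Soren, Fred, Yara; then Gita, Gus, Nico, Lior, Bea.
That covers every other element, and nothing is given above Dana, so Dana is the highest salary.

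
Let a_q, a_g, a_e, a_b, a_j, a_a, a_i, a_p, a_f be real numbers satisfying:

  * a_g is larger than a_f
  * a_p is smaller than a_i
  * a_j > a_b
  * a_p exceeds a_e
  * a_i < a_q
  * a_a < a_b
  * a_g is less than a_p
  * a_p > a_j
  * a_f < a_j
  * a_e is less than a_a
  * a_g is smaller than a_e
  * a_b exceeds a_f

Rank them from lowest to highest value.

Nothing is placed below a_f, so it is least; from there a_f < a_g; a_g < a_e; a_e < a_a; a_a < a_b; a_b < a_j; a_j < a_p; a_p < a_i; a_i < a_q, each given directly.

a_f < a_g < a_e < a_a < a_b < a_j < a_p < a_i < a_q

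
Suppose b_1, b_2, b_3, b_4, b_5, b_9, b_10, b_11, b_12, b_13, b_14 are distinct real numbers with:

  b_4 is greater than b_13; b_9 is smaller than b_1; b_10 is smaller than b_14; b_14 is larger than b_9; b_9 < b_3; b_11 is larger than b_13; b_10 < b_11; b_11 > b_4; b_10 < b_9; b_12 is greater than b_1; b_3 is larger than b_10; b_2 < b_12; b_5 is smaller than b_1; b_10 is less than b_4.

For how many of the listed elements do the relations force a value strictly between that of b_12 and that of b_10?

2

The relations place b_10 below b_12. An element lies strictly between them when it is forced above b_10 and also forced below b_12.
Above b_10: {b_9, b_3, b_4, b_1, b_11, b_14}. Below b_12: {b_5, b_9, b_2, b_1}.
Intersection: {b_9, b_1} — 2.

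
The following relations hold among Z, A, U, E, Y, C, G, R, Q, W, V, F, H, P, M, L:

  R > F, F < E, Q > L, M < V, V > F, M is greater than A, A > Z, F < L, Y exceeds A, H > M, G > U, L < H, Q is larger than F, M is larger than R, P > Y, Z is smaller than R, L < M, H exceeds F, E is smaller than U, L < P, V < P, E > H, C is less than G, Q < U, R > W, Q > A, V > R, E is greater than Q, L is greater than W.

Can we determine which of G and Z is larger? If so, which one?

Z < A and A < M give Z < M.
Then M < H extends the chain to H.
Then H < E extends the chain to E.
With E < U: Z < A < M < H < E < U.
With U < G: Z < A < M < H < E < U < G.
So G is larger.

G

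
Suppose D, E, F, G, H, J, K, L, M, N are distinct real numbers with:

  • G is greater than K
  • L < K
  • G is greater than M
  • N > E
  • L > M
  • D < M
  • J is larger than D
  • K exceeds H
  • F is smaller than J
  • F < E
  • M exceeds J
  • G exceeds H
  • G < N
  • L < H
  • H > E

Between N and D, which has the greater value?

N

Chaining the given relations: D < J < M < L < H < K < G < N.
So D < N; N is the larger of the two.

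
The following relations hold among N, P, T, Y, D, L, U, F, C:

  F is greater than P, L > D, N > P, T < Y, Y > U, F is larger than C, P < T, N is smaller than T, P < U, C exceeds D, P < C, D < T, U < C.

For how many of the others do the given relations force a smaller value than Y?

5

The elements the relations force below Y are D, P, U, N, T — no chain reaches any other.
That is 5.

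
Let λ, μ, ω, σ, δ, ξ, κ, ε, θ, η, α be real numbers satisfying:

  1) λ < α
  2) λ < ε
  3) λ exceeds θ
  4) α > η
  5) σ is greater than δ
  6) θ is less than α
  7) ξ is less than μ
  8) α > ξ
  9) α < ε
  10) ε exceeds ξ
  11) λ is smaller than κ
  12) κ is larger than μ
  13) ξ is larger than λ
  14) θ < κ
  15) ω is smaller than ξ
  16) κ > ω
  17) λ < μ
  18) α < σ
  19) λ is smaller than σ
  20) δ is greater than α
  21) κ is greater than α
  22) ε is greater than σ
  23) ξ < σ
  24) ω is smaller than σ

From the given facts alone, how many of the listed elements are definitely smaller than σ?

7

From σ the given relations immediately reach λ, ω, ξ, α, δ.
From those, θ, η — 7 in total.
Nothing else is reachable below σ; 7 in all.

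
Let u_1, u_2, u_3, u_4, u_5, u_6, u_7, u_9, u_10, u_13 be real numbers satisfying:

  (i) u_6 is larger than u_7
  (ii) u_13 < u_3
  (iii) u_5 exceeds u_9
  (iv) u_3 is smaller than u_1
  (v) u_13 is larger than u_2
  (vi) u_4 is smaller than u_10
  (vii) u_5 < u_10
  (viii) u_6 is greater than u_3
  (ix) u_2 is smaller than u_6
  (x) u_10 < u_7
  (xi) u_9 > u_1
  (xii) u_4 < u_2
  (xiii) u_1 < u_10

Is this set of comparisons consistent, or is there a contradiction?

The single ordering u_4 < u_2 < u_13 < u_3 < u_1 < u_9 < u_5 < u_10 < u_7 < u_6 satisfies every listed relation, so no contradiction arises.

consistent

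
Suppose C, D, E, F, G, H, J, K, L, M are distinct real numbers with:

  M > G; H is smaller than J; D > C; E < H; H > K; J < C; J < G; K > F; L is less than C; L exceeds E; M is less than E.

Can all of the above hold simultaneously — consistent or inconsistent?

inconsistent

We have E < H stated directly, yet also H < J < G < M < E by chaining the others — so H < E. Contradiction.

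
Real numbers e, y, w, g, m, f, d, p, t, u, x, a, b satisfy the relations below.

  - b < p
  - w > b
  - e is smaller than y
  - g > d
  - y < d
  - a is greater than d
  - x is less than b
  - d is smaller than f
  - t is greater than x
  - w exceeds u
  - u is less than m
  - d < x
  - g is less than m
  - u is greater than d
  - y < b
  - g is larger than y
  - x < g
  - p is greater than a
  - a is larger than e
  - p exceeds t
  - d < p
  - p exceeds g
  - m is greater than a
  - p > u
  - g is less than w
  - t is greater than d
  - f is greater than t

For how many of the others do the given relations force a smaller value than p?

The elements the relations force below p are e, y, d, x, u, b, g, a, t — no chain reaches any other.
That is 9.

9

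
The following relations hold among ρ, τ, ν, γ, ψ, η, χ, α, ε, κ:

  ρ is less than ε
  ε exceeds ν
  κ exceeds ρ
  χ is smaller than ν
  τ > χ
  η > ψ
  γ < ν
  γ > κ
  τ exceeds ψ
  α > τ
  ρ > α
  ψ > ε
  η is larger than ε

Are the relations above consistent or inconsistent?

We have ψ < τ stated directly, yet also τ < α < ρ < κ < γ < ν < ε < ψ by chaining the others — so τ < ψ. Contradiction.

inconsistent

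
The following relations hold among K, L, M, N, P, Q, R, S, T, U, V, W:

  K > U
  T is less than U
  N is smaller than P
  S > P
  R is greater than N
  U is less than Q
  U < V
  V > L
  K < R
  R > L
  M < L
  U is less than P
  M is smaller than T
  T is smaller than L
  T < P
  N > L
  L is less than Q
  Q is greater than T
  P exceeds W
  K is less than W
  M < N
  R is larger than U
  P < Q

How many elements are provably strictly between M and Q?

7

Chaining upward from M reaches: T, L, U, N, K, W, P, R, S, V.
Chaining downward from Q reaches: T, L, U, N, K, W, P.
Strictly between M and Q are those in both lists: T, L, U, N, K, W, P — 7 elements.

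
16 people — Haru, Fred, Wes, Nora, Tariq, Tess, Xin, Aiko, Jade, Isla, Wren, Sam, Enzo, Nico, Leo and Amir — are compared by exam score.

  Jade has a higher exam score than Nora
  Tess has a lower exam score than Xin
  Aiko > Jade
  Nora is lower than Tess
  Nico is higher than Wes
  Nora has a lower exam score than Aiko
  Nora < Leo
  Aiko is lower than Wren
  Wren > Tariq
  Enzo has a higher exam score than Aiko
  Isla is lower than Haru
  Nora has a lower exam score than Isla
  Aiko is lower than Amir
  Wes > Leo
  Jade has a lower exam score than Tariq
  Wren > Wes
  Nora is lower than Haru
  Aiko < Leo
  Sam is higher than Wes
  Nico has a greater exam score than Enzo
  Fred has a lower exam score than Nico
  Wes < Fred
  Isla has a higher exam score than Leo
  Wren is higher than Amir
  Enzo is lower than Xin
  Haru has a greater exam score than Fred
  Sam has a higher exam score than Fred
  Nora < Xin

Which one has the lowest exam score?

Nora

Jade is not least since Nora < Jade; Aiko is not least since Nora < Aiko; Leo is not least since Nora < Leo; Wes is not least since Leo < Wes; Tariq is not least since Jade < Tariq; Fred is not least since Wes < Fred; Enzo is not least since Aiko < Enzo; Sam is not least since Fred < Sam; Amir is not least since Aiko < Amir; Wren is not least since Tariq < Wren; Tess is not least since Nora < Tess; Xin is not least since Enzo < Xin; Isla is not least since Leo < Isla; Haru is not least since Nora < Haru; Nico is not least since Fred < Nico.
Only Nora has nothing below it, so Nora is the lowest exam score.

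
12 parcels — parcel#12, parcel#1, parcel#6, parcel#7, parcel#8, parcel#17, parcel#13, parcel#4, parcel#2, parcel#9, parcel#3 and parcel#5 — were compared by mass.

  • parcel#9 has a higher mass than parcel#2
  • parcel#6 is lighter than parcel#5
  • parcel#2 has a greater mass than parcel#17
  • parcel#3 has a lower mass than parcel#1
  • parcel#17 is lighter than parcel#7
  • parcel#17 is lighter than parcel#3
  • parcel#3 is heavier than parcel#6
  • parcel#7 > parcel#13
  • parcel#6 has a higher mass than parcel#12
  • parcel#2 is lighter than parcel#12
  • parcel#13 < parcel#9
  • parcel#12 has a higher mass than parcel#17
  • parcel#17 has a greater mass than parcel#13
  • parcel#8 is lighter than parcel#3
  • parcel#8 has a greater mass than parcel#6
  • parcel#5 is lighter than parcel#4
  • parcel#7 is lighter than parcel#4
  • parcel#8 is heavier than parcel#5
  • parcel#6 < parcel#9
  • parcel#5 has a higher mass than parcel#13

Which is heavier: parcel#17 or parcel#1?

Following the relations from parcel#17: parcel#17 < parcel#2 < parcel#12 < parcel#6 < parcel#5 < parcel#8 < parcel#3 < parcel#1.
So parcel#17 < parcel#1; parcel#1 is the heavier of the two.

parcel#1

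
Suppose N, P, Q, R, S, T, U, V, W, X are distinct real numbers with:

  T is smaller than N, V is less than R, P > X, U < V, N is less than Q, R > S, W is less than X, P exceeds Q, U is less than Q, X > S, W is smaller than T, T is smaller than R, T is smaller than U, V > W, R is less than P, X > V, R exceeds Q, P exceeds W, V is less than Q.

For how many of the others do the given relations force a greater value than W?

8

Directly above W: T, V, X, P.
One step further: U, N, Q, R (8 so far).
No other element is forced above W by the given relations, so the count is 8.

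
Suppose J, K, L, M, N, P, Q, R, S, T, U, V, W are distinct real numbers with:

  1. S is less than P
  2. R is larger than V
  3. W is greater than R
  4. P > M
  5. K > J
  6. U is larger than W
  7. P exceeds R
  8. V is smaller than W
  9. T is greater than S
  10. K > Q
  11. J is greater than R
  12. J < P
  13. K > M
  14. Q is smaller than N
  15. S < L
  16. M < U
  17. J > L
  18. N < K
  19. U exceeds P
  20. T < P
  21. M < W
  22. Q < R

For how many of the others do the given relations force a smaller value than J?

5

The elements the relations force below J are S, L, Q, V, R — no chain reaches any other.
That is 5.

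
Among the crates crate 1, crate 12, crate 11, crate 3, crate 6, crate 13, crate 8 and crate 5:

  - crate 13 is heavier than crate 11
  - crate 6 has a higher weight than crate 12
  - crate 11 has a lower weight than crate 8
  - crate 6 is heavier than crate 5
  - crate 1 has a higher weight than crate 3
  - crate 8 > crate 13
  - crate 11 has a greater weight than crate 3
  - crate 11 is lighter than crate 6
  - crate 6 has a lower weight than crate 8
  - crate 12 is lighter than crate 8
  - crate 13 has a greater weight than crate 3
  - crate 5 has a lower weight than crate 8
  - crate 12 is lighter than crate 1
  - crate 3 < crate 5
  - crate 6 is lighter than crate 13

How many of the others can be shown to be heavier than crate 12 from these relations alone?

4

The elements the relations force above crate 12 are crate 1, crate 6, crate 13, crate 8 — no chain reaches any other.
That is 4.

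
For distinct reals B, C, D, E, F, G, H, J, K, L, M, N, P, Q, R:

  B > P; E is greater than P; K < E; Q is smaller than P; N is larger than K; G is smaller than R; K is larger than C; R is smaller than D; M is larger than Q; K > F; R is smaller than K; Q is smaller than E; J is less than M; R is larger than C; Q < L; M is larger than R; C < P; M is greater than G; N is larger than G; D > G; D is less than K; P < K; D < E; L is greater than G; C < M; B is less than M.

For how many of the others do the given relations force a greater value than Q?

The elements the relations force above Q are P, K, E, L, B, M, N — no chain reaches any other.
That is 7.

7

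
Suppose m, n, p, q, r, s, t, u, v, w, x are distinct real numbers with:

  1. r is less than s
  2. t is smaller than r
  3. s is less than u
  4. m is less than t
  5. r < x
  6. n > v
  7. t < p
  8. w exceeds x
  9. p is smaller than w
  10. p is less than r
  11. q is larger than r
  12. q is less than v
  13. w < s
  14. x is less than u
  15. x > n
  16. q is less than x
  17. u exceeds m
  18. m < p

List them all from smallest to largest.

The consecutive links are each given: m < t; t < p; p < r; r < q; q < v; v < n; n < x; x < w; w < s; s < u.

m < t < p < r < q < v < n < x < w < s < u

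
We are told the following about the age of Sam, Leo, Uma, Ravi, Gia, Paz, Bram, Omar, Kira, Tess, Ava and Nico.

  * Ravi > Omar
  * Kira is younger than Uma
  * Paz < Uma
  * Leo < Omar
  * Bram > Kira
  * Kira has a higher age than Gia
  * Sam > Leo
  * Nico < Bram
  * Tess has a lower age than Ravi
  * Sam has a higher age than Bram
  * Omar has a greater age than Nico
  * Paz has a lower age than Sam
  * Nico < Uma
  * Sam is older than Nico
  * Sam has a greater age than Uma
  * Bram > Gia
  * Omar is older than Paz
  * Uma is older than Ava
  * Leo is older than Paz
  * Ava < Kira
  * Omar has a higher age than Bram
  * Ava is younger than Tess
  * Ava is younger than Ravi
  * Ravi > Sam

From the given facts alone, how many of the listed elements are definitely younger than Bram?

The elements the relations force below Bram are Gia, Nico, Ava, Kira — no chain reaches any other.
That is 4.

4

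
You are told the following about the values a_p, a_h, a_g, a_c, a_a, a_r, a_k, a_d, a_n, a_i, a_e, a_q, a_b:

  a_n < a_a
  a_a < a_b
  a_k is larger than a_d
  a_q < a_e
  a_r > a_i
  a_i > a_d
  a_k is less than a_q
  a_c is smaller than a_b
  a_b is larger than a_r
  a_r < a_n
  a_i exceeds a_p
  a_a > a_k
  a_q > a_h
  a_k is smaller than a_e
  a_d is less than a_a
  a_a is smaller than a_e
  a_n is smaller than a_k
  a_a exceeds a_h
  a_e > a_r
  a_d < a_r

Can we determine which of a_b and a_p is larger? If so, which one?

a_b

a_p < a_i < a_r < a_n < a_k < a_a < a_b, by transitivity through a_i, a_r, a_n, a_k, a_a.
So a_b is larger.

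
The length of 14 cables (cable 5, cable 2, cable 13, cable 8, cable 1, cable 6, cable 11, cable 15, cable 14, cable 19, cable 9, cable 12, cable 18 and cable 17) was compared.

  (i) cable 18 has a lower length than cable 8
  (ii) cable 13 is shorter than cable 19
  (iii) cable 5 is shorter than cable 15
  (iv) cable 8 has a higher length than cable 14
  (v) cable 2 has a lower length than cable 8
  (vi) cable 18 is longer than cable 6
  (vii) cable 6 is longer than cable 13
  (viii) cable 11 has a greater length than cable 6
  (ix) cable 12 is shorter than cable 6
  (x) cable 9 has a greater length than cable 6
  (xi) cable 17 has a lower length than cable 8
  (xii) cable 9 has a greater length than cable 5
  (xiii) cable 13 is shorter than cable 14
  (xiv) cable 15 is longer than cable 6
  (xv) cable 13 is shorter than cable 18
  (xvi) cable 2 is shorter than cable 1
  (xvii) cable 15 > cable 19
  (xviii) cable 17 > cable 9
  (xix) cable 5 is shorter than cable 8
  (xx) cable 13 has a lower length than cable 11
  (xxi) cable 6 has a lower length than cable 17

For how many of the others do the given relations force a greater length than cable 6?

6

The elements the relations force above cable 6 are cable 11, cable 9, cable 18, cable 17, cable 15, cable 8 — no chain reaches any other.
That is 6.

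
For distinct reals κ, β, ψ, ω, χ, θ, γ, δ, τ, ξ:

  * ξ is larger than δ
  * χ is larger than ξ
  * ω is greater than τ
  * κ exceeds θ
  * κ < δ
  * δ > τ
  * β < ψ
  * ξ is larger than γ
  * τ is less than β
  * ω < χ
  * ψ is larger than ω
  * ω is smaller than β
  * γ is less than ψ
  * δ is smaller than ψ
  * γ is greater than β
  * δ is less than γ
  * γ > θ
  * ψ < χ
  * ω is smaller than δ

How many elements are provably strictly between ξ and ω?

Chaining upward from ω reaches: β, δ, γ, ψ, χ.
Chaining downward from ξ reaches: τ, β, θ, κ, δ, γ.
Strictly between ω and ξ are those in both lists: β, δ, γ — 3 elements.

3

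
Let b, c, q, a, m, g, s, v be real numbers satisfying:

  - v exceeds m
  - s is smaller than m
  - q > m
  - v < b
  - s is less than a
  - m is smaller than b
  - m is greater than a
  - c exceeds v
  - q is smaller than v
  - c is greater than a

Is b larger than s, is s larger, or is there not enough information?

s < m < q < v < b, by transitivity through m, q, v.
So b is larger.

b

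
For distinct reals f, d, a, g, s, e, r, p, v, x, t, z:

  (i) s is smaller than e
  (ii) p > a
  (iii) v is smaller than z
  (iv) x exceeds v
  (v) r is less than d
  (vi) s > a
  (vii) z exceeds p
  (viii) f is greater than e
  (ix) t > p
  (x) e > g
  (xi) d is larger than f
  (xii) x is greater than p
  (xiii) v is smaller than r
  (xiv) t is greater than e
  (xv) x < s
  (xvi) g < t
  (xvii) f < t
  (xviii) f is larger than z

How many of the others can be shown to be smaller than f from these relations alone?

8

The elements the relations force below f are a, v, p, g, x, s, z, e — no chain reaches any other.
That is 8.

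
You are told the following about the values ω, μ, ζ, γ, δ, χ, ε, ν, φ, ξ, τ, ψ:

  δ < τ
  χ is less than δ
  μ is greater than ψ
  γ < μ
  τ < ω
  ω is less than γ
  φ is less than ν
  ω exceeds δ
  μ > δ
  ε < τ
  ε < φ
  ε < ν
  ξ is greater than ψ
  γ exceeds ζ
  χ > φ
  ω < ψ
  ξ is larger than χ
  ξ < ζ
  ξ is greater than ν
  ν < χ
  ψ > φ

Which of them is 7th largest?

Piecing the relations together gives one ordering: ε < φ < ν < χ < δ < τ < ω < ψ < ξ < ζ < γ < μ.
The 7th largest is τ.

τ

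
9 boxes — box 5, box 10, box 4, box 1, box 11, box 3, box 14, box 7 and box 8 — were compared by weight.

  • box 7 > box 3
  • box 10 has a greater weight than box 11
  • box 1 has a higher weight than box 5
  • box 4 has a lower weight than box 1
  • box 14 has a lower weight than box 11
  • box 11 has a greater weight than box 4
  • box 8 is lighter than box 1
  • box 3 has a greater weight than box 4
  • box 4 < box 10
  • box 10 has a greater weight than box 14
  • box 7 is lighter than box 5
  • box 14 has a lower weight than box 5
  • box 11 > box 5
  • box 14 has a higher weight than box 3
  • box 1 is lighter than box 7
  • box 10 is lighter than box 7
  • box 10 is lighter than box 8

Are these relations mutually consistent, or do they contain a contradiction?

We have box 7 < box 5 stated directly, yet also box 5 < box 11 < box 10 < box 8 < box 1 < box 7 by chaining the others — so box 5 < box 7. Contradiction.

inconsistent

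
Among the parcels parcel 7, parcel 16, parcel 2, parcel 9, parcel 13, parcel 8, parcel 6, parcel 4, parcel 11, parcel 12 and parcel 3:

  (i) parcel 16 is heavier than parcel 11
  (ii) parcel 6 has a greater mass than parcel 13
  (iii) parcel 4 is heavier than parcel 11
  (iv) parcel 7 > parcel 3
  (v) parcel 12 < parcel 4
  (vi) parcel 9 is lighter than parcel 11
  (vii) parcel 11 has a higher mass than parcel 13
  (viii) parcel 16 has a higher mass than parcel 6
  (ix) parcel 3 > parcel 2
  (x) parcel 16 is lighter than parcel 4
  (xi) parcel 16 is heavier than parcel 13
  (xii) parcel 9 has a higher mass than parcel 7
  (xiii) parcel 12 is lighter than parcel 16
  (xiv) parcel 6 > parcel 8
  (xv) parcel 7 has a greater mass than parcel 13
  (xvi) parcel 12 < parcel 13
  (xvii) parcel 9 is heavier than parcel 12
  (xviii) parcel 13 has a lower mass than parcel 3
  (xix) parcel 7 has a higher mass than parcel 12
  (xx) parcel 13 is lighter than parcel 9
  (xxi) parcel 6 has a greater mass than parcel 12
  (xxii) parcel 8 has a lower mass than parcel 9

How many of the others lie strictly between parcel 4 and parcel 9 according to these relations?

The relations place parcel 9 below parcel 4. An element lies strictly between them when it is forced above parcel 9 and also forced below parcel 4.
Above parcel 9: {parcel 11, parcel 16}. Below parcel 4: {parcel 2, parcel 12, parcel 13, parcel 3, parcel 7, parcel 8, parcel 11, parcel 6, parcel 16}.
Intersection: {parcel 11, parcel 16} — 2.

2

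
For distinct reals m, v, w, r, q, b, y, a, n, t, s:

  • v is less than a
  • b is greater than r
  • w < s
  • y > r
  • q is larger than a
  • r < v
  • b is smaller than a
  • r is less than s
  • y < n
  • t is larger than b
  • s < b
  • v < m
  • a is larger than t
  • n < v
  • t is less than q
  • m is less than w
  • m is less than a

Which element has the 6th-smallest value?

Piecing the relations together gives one ordering: r < y < n < v < m < w < s < b < t < a < q.
The 6th smallest is w.

w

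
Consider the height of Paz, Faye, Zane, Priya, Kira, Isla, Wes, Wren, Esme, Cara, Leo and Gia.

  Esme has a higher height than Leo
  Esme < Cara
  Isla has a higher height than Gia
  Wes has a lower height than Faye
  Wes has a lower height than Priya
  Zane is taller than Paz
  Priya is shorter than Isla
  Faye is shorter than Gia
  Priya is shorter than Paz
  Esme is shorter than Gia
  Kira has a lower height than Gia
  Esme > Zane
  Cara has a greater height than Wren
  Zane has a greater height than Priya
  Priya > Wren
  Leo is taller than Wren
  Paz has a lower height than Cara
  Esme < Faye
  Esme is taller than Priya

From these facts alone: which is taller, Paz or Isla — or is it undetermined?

Paz < Zane and Zane < Esme give Paz < Esme.
With Esme < Faye: Paz < Zane < Esme < Faye.
Then Faye < Gia extends the chain to Gia.
Then Gia < Isla extends the chain to Isla.
So Isla is taller.

Isla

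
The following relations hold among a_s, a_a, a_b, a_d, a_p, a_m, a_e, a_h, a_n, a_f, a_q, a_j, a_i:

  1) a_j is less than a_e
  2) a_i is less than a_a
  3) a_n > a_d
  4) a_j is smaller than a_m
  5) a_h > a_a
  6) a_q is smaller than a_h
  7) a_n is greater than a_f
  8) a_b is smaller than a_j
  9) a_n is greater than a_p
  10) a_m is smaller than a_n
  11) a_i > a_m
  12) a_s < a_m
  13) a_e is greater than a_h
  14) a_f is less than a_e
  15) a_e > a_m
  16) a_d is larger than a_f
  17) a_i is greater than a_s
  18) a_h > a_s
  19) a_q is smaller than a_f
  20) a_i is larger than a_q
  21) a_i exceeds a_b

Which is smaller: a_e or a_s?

a_s

The relevant relations are a_s < a_m; a_m < a_i; a_i < a_a; a_a < a_h; a_h < a_e.
Chaining these gives a_s < a_m < a_i < a_a < a_h < a_e.
So a_s < a_e; a_s is the smaller of the two.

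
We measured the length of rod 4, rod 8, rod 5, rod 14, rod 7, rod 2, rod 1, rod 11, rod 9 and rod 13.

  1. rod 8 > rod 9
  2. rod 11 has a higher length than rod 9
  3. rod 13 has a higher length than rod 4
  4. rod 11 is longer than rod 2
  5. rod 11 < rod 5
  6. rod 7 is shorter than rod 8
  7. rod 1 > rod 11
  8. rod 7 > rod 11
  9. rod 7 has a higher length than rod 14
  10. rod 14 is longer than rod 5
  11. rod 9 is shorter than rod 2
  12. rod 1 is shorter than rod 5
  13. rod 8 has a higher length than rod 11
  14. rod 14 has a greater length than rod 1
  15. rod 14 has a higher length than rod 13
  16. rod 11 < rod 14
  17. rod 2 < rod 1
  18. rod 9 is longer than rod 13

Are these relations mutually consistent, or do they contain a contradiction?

The single ordering rod 4 < rod 13 < rod 9 < rod 2 < rod 11 < rod 1 < rod 5 < rod 14 < rod 7 < rod 8 satisfies every listed relation, so no contradiction arises.

consistent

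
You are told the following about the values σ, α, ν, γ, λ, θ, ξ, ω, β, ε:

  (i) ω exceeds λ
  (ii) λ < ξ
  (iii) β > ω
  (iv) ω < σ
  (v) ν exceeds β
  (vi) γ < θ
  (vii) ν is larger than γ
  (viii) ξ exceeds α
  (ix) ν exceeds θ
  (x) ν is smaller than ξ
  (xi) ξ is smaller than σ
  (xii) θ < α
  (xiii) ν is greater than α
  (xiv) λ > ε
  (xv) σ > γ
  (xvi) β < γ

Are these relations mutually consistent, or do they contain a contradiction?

consistent

Every relation is compatible with ε < λ < ω < β < γ < θ < α < ν < ξ < σ; the set is consistent.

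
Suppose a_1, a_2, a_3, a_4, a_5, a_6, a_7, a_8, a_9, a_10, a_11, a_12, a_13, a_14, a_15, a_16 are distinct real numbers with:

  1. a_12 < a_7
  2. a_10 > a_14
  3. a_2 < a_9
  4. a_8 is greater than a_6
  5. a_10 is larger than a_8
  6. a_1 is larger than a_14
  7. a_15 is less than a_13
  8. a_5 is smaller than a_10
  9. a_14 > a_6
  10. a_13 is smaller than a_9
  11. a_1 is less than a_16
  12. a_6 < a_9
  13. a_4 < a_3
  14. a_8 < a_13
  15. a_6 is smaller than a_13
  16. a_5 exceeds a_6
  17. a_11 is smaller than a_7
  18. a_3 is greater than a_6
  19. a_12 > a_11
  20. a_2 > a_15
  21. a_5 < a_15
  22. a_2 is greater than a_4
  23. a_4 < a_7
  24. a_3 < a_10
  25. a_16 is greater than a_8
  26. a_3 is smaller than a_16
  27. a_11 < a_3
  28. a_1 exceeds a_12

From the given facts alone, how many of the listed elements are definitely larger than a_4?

6

Directly above a_4: a_3, a_2, a_7.
One step further: a_16, a_9, a_10 (6 so far).
No other element is forced above a_4 by the given relations, so the count is 6.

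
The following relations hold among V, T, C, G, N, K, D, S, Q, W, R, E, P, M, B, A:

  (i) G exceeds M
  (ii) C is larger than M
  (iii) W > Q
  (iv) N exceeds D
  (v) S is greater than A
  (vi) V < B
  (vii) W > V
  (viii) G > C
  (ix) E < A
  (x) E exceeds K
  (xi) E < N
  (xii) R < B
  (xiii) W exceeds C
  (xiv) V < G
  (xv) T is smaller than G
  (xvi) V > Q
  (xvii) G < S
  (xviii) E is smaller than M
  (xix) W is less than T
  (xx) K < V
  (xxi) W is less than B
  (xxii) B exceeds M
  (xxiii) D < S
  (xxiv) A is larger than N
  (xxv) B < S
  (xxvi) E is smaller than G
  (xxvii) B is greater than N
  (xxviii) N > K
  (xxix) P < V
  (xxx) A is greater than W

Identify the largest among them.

K is not greatest since K < V; E is not greatest since E < A; Q is not greatest since Q < V; P is not greatest since P < V; M is not greatest since M < C; V is not greatest since V < G; C is not greatest since C < G; D is not greatest since D < S; R is not greatest since R < B; W is not greatest since W < B; T is not greatest since T < G; N is not greatest since N < B; A is not greatest since A < S; G is not greatest since G < S; B is not greatest since B < S.
Only S has nothing above it, so S is the largest.

S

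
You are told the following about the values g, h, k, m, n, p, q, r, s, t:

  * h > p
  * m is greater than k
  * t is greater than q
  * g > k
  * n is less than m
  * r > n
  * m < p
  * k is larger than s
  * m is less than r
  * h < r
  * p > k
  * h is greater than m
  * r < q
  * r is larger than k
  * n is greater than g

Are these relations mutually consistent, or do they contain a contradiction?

Every relation is compatible with s < k < g < n < m < p < h < r < q < t; the set is consistent.

consistent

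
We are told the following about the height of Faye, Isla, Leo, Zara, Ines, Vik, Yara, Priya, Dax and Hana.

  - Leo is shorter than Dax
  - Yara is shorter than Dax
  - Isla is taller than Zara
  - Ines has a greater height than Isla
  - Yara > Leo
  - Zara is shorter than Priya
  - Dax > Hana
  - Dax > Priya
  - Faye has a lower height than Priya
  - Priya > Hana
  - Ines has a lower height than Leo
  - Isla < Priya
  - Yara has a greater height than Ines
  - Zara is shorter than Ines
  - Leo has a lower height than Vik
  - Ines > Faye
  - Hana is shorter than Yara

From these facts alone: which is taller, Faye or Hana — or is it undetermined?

undetermined

Following every chain through Faye: above Faye we get Ines, Leo, Priya, Yara, Vik, Dax.
Hana is not reached, and no chain runs the other way from Hana to Faye.
So the given relations leave the order of Faye and Hana undetermined.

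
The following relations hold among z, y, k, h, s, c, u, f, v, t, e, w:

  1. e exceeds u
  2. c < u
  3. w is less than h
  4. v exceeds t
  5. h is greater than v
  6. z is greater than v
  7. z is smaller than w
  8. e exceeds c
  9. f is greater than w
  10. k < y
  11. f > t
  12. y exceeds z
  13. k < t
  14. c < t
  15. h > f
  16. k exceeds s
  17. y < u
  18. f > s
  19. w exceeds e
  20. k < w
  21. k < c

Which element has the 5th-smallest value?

Chaining the given pairs: s < k < c < t < v < z < y < u < e < w < f < h.
The 5th smallest is v.

v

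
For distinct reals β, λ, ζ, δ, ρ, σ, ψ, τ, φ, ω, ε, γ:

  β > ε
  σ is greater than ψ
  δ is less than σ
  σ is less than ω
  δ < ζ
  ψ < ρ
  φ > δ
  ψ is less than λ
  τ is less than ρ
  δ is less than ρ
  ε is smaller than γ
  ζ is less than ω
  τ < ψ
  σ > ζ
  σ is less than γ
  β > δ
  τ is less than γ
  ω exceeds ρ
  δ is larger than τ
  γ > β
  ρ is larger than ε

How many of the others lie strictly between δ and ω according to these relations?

3

The relations place δ below ω. An element lies strictly between them when it is forced above δ and also forced below ω.
Above δ: {β, ζ, σ, γ, ρ, φ}. Below ω: {ε, τ, ψ, ζ, σ, ρ}.
Intersection: {ζ, σ, ρ} — 3.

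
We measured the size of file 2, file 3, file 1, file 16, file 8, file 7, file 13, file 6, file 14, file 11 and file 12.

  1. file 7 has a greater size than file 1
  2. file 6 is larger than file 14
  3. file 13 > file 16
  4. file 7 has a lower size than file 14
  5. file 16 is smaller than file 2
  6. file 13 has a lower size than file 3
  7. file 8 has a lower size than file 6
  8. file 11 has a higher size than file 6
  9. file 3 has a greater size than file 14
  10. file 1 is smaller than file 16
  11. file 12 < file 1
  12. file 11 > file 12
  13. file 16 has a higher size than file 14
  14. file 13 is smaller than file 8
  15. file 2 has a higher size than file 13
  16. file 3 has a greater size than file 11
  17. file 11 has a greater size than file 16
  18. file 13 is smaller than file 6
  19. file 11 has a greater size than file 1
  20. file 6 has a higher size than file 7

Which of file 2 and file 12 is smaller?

file 12 < file 1 and file 1 < file 7 give file 12 < file 7.
With file 7 < file 14: file 12 < file 1 < file 7 < file 14.
With file 14 < file 16: file 12 < file 1 < file 7 < file 14 < file 16.
Then file 16 < file 13 extends the chain to file 13.
Then file 13 < file 2 extends the chain to file 2.
So file 12 < file 2; file 12 is the smaller of the two.

file 12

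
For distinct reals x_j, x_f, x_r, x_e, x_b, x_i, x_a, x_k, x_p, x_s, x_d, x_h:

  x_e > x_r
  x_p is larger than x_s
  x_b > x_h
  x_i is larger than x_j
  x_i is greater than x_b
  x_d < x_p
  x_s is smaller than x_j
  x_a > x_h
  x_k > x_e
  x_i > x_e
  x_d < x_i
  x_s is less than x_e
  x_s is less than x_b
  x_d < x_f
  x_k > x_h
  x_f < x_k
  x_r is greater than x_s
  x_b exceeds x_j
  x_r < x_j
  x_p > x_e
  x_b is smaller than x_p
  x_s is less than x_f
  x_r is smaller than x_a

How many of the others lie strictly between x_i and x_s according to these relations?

4

Chaining upward from x_s reaches: x_r, x_e, x_f, x_j, x_b, x_p, x_a, x_k.
Chaining downward from x_i reaches: x_h, x_r, x_d, x_e, x_j, x_b.
Strictly between x_s and x_i are those in both lists: x_r, x_e, x_j, x_b — 4 elements.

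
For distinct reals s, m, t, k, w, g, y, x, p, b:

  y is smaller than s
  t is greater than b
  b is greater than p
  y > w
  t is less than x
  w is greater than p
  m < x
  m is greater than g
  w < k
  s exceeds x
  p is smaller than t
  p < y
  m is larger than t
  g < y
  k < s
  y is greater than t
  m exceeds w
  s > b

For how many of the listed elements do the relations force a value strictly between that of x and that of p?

4

Chaining upward from p reaches: b, w, k, t, m, y, s.
Chaining downward from x reaches: g, b, w, t, m.
Strictly between p and x are those in both lists: b, w, t, m — 4 elements.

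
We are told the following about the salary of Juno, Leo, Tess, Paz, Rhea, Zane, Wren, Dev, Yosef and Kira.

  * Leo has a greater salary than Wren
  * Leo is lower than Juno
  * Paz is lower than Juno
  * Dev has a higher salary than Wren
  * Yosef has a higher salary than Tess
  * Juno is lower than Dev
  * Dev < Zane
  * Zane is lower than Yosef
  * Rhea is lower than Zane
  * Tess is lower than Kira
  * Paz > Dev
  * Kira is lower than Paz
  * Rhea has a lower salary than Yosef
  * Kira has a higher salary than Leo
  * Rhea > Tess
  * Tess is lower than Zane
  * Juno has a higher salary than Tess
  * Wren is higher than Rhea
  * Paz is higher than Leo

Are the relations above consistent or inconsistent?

inconsistent

We have Dev < Paz stated directly, yet also Paz < Juno < Dev by chaining the others — so Paz < Dev. Contradiction.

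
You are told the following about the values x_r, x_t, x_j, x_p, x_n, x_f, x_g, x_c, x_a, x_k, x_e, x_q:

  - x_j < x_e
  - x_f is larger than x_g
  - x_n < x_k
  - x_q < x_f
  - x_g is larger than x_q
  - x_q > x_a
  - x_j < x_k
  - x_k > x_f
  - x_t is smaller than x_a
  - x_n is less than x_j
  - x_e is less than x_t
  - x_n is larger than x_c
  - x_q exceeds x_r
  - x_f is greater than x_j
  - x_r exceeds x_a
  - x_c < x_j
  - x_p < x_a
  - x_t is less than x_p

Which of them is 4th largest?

x_q

Piecing the relations together gives one ordering: x_c < x_n < x_j < x_e < x_t < x_p < x_a < x_r < x_q < x_g < x_f < x_k.
The 4th largest is x_q.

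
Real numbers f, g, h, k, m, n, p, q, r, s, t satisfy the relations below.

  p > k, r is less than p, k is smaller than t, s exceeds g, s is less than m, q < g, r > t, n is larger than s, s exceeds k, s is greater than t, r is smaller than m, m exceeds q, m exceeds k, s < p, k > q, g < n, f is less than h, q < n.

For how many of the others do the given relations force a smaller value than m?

6

From m the given relations immediately reach q, k, s, r.
From those, g, t — 6 in total.
Nothing else is reachable below m; 6 in all.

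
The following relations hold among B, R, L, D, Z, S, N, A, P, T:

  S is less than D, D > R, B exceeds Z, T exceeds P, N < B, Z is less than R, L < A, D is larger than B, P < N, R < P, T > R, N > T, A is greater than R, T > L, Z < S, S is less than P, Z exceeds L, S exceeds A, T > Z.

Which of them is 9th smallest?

Piecing the relations together gives one ordering: L < Z < R < A < S < P < T < N < B < D.
Counting 9 from the smallest end gives B.

B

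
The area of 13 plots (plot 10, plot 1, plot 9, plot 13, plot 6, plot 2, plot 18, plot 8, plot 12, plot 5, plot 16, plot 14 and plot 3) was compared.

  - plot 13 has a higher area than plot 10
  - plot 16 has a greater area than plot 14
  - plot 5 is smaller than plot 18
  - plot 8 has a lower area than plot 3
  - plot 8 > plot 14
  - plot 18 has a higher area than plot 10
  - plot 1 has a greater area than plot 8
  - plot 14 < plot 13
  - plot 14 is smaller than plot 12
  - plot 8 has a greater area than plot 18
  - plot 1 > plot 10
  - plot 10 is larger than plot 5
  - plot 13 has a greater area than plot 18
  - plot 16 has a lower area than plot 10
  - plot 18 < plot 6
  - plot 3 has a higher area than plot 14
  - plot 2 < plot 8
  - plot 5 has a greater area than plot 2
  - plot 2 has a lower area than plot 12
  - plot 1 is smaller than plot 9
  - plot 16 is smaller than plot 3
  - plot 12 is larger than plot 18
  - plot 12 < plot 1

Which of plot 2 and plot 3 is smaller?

plot 2 < plot 5 and plot 5 < plot 10 give plot 2 < plot 10.
With plot 10 < plot 18: plot 2 < plot 5 < plot 10 < plot 18.
With plot 18 < plot 8: plot 2 < plot 5 < plot 10 < plot 18 < plot 8.
Then plot 8 < plot 3 extends the chain to plot 3.
So plot 2 < plot 3; plot 2 is the smaller of the two.

plot 2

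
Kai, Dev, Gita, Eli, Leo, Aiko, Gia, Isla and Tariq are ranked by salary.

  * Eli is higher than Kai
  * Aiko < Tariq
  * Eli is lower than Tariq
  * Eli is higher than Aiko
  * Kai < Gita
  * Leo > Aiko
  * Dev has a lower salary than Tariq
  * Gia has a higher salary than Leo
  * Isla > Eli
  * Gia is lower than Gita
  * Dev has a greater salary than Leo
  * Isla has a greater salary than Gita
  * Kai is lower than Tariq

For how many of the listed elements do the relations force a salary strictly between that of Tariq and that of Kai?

1

The relations place Kai below Tariq. An element lies strictly between them when it is forced above Kai and also forced below Tariq.
Above Kai: {Gita, Eli, Isla}. Below Tariq: {Aiko, Leo, Dev, Eli}.
Intersection: {Eli} — 1.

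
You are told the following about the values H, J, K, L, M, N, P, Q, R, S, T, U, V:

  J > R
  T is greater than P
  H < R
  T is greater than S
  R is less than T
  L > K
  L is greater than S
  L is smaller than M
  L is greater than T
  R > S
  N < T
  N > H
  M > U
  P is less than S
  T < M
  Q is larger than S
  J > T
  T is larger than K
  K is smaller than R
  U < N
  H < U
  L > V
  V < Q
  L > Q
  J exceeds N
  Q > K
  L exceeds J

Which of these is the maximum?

K is not greatest since K < L; H is not greatest since H < N; P is not greatest since P < T; S is not greatest since S < R; R is not greatest since R < T; V is not greatest since V < Q; Q is not greatest since Q < L; U is not greatest since U < M; N is not greatest since N < T; T is not greatest since T < L; J is not greatest since J < L; L is not greatest since L < M.
Only M has nothing above it, so M is the maximum.

M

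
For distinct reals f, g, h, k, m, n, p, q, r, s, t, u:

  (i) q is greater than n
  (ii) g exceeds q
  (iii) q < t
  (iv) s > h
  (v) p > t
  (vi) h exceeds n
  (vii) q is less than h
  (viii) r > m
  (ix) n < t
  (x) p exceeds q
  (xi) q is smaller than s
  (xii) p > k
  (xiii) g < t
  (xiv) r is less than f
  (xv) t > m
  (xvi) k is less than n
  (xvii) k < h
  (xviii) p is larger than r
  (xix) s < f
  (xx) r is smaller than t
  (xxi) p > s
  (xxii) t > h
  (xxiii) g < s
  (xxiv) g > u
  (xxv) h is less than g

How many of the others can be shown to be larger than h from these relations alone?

The elements the relations force above h are g, t, s, p, f — no chain reaches any other.
That is 5.

5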